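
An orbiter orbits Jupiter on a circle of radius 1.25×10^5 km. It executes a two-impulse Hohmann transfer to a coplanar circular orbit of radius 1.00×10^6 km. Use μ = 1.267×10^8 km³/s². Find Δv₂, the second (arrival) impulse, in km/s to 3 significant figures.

Semi-major axis of the transfer orbit: a_t = (1.250×10^5 + 1.000×10^6)/2 = 5.625×10^5 km.
Circular speed at r = 1.000×10^6 km: v_c = √(μ/r) = 11.256 km/s.
Transfer-orbit speed at the same r (vis-viva, a = a_t): v_t = √[μ(2/r − 1/a_t)] = 5.3062 km/s.
Δv₂ = |v_t − v_c| = |5.3062 − 11.256| = 5.950 km/s.

Δv₂ = 5.95 km/s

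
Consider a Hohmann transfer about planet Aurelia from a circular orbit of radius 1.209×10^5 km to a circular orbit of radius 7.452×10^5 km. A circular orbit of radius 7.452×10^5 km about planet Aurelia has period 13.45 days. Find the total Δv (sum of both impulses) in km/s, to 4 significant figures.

Δv = 5.019 km/s

From Kepler's third law T² = 4π²r³/μ at r = 7.452×10^5 km, T = 13.45 days = 13.45 × 86400 s = 1.16208×10^6 s: μ = 4π²r³/T² = 1.20978×10^7 km³/s².
Semi-major axis of the transfer orbit: a_t = (1.209×10^5 + 7.452×10^5)/2 = 4.3305×10^5 km.
Circular speed at r₁: v₁ = √(μ/r₁) = √(1.20978×10^7/1.209×10^5) = 10.003 km/s.
On the transfer ellipse at r₁, v² = μ(2/r − 1/a) gives v_p = √[μ(2/r₁ − 1/a_t)] = 13.122 km/s.
First burn Δv₁ = |v_p − v₁| = 3.119 km/s.
Circular speed at r₂: v₂ = √(μ/r₂) = 4.029 km/s.
Transfer-orbit speed at r₂: v_a = √[μ(2/r₂ − 1/a_t)] = 2.129 km/s.
Second burn Δv₂ = |v₂ − v_a| = 1.900 km/s.
Total Δv = Δv₁ + Δv₂ = 5.019 km/s.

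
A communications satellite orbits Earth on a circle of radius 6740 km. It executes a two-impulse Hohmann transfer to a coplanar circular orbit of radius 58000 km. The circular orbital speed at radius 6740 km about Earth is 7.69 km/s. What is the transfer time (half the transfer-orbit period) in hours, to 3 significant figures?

From the circular-orbit relation v² = μ/r at r = 6740 km: μ = v²r = (7.69)² × 6740 = 3.98577×10^5 km³/s².
Transfer-ellipse semi-major axis a_t = (r₁ + r₂)/2 = (6740 + 58000)/2 = 32370 km.
By Kepler's third law the transfer-orbit period is T = 2π√(a_t³/μ), so t = T/2 = 28980 s.
Converting: 28980 s ÷ 3600 s/hour = 8.05 hours.

t = 8.05 hours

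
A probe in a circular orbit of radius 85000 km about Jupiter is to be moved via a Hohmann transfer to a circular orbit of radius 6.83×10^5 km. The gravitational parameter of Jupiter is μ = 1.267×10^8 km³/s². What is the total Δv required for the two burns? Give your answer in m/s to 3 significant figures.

Δv = 20100 m/s

The Hohmann ellipse has a_t = (r₁ + r₂)/2 = 3.840×10^5 km.
At r₁ the circular-orbit speed is v₁ = √(μ/r₁) = 38.61 km/s.
Transfer-orbit speed at r₁ (vis-viva): v_p = √[μ(2/r₁ − 1/a_t)] = 51.49 km/s.
First burn Δv₁ = |v_p − v₁| = 12.88 km/s.
Circular speed at r₂: v₂ = √(μ/r₂) = 13.62 km/s.
Transfer-orbit speed at r₂: v_a = √[μ(2/r₂ − 1/a_t)] = 6.408 km/s.
Second burn Δv₂ = |v₂ − v_a| = 7.212 km/s.
Δv = Δv₁ + Δv₂ = 12.88 + 7.212 = 20.09 km/s.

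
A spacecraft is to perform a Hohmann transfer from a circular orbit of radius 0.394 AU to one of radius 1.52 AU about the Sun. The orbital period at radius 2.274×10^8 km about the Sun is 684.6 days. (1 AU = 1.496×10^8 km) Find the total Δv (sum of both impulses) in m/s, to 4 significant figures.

Δv = 21010 m/s

From Kepler's third law T² = 4π²r³/μ at r = 2.274×10^8 km, T = 684.6 days = 684.6 × 86400 s = 5.914944×10^7 s: μ = 4π²r³/T² = 1.32687×10^11 km³/s².
In km: r₁ = 0.394 × 1.496×10^8 = 5.89424×10^7 km; r₂ = 1.52 × 1.496×10^8 = 2.27392×10^8 km.
The Hohmann ellipse has a_t = (r₁ + r₂)/2 = 1.431672×10^8 km.
At r₁ the circular-orbit speed is v₁ = √(μ/r₁) = 47.45 km/s.
Transfer-orbit speed at r₁ (vis-viva): v_p = √[μ(2/r₁ − 1/a_t)] = 59.80 km/s.
First burn Δv₁ = |v_p − v₁| = 12.35 km/s.
Circular speed at r₂: v₂ = √(μ/r₂) = 24.15613 km/s.
Transfer-orbit speed at r₂: v_a = √[μ(2/r₂ − 1/a_t)] = 15.49956 km/s.
Second burn Δv₂ = |v₂ − v_a| = 8.657 km/s.
Δv = Δv₁ + Δv₂ = 12.35 + 8.657 = 21.01 km/s.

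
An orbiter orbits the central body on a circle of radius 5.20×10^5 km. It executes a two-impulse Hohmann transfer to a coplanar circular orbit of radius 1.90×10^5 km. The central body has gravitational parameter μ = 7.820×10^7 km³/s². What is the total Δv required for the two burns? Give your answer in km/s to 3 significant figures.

Δv = 7.56 km/s

The Hohmann ellipse has a_t = (r₁ + r₂)/2 = 3.550×10^5 km.
Circular speed at r₁: v₁ = √(μ/r₁) = √(7.820×10^7/5.200×10^5) = 12.2631 km/s.
Transfer-orbit speed at r₁ (v² = μ(2/r − 1/a)): v_a = √[μ(2/r₁ − 1/a_t)] = 8.97148 km/s.
First burn Δv₁ = |v_a − v₁| = 3.292 km/s.
At r₂, v₂ = √(μ/r₂) = 20.2874 km/s.
Transfer-orbit speed at r₂: v_p = √[μ(2/r₂ − 1/a_t)] = 24.5535 km/s.
Second burn Δv₂ = |v₂ − v_p| = 4.266 km/s.
Δv = Δv₁ + Δv₂ = 3.292 + 4.266 = 7.558 km/s.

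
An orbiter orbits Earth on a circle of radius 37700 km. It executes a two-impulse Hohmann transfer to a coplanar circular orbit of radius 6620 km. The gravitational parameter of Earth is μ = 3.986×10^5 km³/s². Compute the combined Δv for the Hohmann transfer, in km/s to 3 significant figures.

Δv = 3.84 km/s

Semi-major axis of the transfer orbit: a_t = (37700 + 6620)/2 = 22160 km.
At r₁ the circular-orbit speed is v₁ = √(μ/r₁) = 3.2516 km/s.
Transfer-orbit speed at r₁ (v² = μ(2/r − 1/a)): v_a = √[μ(2/r₁ − 1/a_t)] = 1.7772 km/s.
First burn Δv₁ = |v_a − v₁| = 1.4744 km/s.
At r₂, v₂ = √(μ/r₂) = 7.7596 km/s.
Transfer-orbit speed at r₂: v_p = √[μ(2/r₂ − 1/a_t)] = 10.121 km/s.
Second burn Δv₂ = |v₂ − v_p| = 2.3614 km/s.
Total Δv = Δv₁ + Δv₂ = 3.836 km/s.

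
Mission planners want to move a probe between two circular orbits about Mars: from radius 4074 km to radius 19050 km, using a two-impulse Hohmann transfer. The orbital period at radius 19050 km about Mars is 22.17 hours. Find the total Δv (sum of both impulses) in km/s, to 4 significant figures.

From Kepler's third law T² = 4π²r³/μ at r = 19050 km, T = 22.17 hours = 22.17 × 3600 s = 79812 s: μ = 4π²r³/T² = 42845.8 km³/s².
Transfer-ellipse semi-major axis a_t = (r₁ + r₂)/2 = (4074 + 19050)/2 = 11562 km.
At r₁ the circular-orbit speed is v₁ = √(μ/r₁) = 3.2430 km/s.
Transfer-orbit speed at r₁ (v² = μ(2/r − 1/a)): v_p = √[μ(2/r₁ − 1/a_t)] = 4.1627 km/s.
First burn Δv₁ = |v_p − v₁| = 0.9197 km/s.
Circular speed at r₂: v₂ = √(μ/r₂) = 1.4997 km/s.
Transfer-orbit speed at r₂: v_a = √[μ(2/r₂ − 1/a_t)] = 0.89023 km/s.
Second burn Δv₂ = |v₂ − v_a| = 0.6095 km/s.
Total Δv = Δv₁ + Δv₂ = 1.529 km/s.

Δv = 1.529 km/s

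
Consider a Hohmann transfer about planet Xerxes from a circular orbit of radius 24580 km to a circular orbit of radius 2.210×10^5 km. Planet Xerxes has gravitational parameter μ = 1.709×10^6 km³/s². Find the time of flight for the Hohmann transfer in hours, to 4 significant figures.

Transfer-ellipse semi-major axis a_t = (r₁ + r₂)/2 = (24580 + 2.210×10^5)/2 = 1.2279×10^5 km.
Transfer time t = π√(a_t³/μ) = π√((1.2279×10^5)³ / 1.709×10^6) = 1.034×10^5 s.
Converting: 1.034×10^5 s ÷ 3600 s/hour = 28.72 hours.

t = 28.72 hours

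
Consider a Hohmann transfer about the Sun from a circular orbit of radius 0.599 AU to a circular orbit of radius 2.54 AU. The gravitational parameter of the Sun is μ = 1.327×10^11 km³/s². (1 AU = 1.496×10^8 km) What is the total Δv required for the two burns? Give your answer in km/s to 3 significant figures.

In km: r₁ = 0.599 × 1.496×10^8 = 8.96104×10^7 km; r₂ = 2.54 × 1.496×10^8 = 3.79984×10^8 km.
Transfer-ellipse semi-major axis a_t = (r₁ + r₂)/2 = (8.96104×10^7 + 3.79984×10^8)/2 = 2.347972×10^8 km.
At r₁ the circular-orbit speed is v₁ = √(μ/r₁) = 38.4819 km/s.
On the transfer ellipse at r₁, v² = μ(2/r − 1/a) gives v_p = √[μ(2/r₁ − 1/a_t)] = 48.9545 km/s.
First burn Δv₁ = |v_p − v₁| = 10.473 km/s.
Circular speed at r₂: v₂ = √(μ/r₂) = 18.6876 km/s.
Transfer-orbit speed at r₂: v_a = √[μ(2/r₂ − 1/a_t)] = 11.5448 km/s.
Second burn Δv₂ = |v₂ − v_a| = 7.1428 km/s.
Δv = Δv₁ + Δv₂ = 10.473 + 7.1428 = 17.62 km/s.

Δv = 17.6 km/s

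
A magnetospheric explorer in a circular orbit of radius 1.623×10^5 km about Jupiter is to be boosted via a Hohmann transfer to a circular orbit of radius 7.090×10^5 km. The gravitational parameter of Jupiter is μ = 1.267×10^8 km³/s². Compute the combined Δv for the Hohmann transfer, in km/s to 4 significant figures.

Δv = 12.91 km/s

Transfer-ellipse semi-major axis a_t = (r₁ + r₂)/2 = (1.623×10^5 + 7.090×10^5)/2 = 4.3565×10^5 km.
Circular speed at r₁: v₁ = √(μ/r₁) = √(1.267×10^8/1.623×10^5) = 27.940 km/s.
Transfer-orbit speed at r₁ (vis-viva equation): v_p = √[μ(2/r₁ − 1/a_t)] = 35.644 km/s.
First burn Δv₁ = |v_p − v₁| = 7.704 km/s.
At r₂, v₂ = √(μ/r₂) = 13.368 km/s.
Transfer-orbit speed at r₂: v_a = √[μ(2/r₂ − 1/a_t)] = 8.1594 km/s.
Second burn Δv₂ = |v₂ − v_a| = 5.209 km/s.
Δv = Δv₁ + Δv₂ = 7.704 + 5.209 = 12.91 km/s.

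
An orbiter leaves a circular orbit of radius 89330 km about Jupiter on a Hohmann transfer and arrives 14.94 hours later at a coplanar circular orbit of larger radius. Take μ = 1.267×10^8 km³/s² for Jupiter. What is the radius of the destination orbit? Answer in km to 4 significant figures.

Transfer time t = 14.94 hours = 53784 s, and t = π√(a_t³/μ).
So a_t = (μ t²/π²)^(1/3) = (1.267×10^8 × (53784)² / π²)^(1/3) = 3.3363×10^5 km.
Since a_t = (r₁ + r₂)/2, r₂ = 2a_t − r₁ = 2×3.3363×10^5 − 89330 = 5.7793×10^5 km.

r₂ = 5.779×10^5 km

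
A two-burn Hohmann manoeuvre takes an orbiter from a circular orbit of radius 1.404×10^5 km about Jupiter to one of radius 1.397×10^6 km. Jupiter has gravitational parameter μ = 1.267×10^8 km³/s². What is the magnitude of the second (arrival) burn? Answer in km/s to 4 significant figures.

Δv₂ = 5.453 km/s

The Hohmann ellipse has a_t = (r₁ + r₂)/2 = 7.687×10^5 km.
On the circular orbit at r = 1.397×10^6 km, v_c = √(μ/r) = 9.523 km/s.
Vis-viva on the transfer ellipse at r = 1.397×10^6 km gives v_t = √[μ(2/r − 1/a_t)] = 4.070 km/s.
Δv₂ = |v_t − v_c| = |4.070 − 9.523| = 5.453 km/s.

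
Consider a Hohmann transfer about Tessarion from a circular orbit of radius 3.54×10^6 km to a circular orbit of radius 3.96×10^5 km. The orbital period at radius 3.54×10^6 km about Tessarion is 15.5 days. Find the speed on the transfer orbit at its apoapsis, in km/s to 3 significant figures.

v = 7.45 km/s

From Kepler's third law T² = 4π²r³/μ at r = 3.54×10^6 km, T = 15.5 days = 15.5 × 86400 s = 1.3392×10^6 s: μ = 4π²r³/T² = 9.76514×10^8 km³/s².
The Hohmann ellipse has a_t = (r₁ + r₂)/2 = 1.968×10^6 km.
At apoapsis, r = 3.540×10^6 km.
Applying v² = μ(2/r − 1/a_t): v = 7.450 km/s.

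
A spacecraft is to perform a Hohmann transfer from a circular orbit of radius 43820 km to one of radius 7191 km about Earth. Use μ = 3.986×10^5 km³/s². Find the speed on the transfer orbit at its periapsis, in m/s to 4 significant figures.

Semi-major axis of the transfer orbit: a_t = (43820 + 7191)/2 = 25505.5 km.
At periapsis, r = 7191 km.
From the vis-viva equation, v = √[μ(2/r − 1/a_t)] = 9.759 km/s.

v = 9759 m/s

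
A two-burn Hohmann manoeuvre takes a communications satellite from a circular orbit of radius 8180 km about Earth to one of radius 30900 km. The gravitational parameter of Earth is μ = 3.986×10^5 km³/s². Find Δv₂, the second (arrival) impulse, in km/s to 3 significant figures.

Transfer-ellipse semi-major axis a_t = (r₁ + r₂)/2 = (8180 + 30900)/2 = 19540 km.
On the circular orbit at r = 30900 km, v_c = √(μ/r) = 3.592 km/s.
Vis-viva on the transfer ellipse at r = 30900 km gives v_t = √[μ(2/r − 1/a_t)] = 2.324 km/s.
Δv₂ = |v_t − v_c| = |2.324 − 3.592| = 1.268 km/s.

Δv₂ = 1.27 km/s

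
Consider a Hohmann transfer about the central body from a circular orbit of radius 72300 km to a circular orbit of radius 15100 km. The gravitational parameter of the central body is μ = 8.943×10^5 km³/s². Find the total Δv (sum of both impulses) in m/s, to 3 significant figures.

Semi-major axis of the transfer orbit: a_t = (72300 + 15100)/2 = 43700 km.
At r₁ the circular-orbit speed is v₁ = √(μ/r₁) = 3.517 km/s.
Transfer-orbit speed at r₁ (vis-viva equation): v_a = √[μ(2/r₁ − 1/a_t)] = 2.067 km/s.
First burn Δv₁ = |v_a − v₁| = 1.450 km/s.
Circular speed at r₂: v₂ = √(μ/r₂) = 7.696 km/s.
Transfer-orbit speed at r₂: v_p = √[μ(2/r₂ − 1/a_t)] = 9.899 km/s.
Second burn Δv₂ = |v₂ − v_p| = 2.203 km/s.
Δv = Δv₁ + Δv₂ = 1.450 + 2.203 = 3.653 km/s.

Δv = 3650 m/s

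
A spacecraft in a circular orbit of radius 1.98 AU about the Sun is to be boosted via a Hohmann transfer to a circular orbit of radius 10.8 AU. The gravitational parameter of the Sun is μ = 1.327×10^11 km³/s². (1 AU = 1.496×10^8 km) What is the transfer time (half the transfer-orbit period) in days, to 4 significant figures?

In km: r₁ = 1.98 × 1.496×10^8 = 2.96208×10^8 km; r₂ = 10.8 × 1.496×10^8 = 1.61568×10^9 km.
The Hohmann ellipse has a_t = (r₁ + r₂)/2 = 9.55944×10^8 km.
By Kepler's third law the transfer-orbit period is T = 2π√(a_t³/μ), so t = T/2 = 2.549×10^8 s.
Converting: 2.549×10^8 s ÷ 86400 s/day = 2950 days.

t = 2950 days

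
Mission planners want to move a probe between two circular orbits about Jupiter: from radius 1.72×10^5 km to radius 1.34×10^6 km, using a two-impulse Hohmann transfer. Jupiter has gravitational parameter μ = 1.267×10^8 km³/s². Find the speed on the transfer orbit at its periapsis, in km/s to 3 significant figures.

v = 36.1 km/s

Transfer-ellipse semi-major axis a_t = (r₁ + r₂)/2 = (1.720×10^5 + 1.340×10^6)/2 = 7.560×10^5 km.
At periapsis, r = 1.720×10^5 km.
Vis-viva: v = √[μ(2/r − 1/a_t)] = √[1.267×10^8 × (2/1.720×10^5 − 1/7.560×10^5)] = 36.13 km/s.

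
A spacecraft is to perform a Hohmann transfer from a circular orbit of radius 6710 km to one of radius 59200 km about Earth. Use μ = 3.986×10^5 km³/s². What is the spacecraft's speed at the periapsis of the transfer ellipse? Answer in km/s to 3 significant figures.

v = 10.3 km/s

Transfer-ellipse semi-major axis a_t = (r₁ + r₂)/2 = (6710 + 59200)/2 = 32955 km.
The periapsis of the transfer ellipse is at r = 6710 km.
From the vis-viva equation, v = √[μ(2/r − 1/a_t)] = 10.33 km/s.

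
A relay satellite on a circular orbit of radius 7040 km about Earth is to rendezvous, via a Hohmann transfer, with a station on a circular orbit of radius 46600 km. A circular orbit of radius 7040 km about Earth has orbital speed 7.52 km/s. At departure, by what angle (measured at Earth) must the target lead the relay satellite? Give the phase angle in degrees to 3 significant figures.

From the circular-orbit relation v² = μ/r at r = 7040 km: μ = v²r = (7.52)² × 7040 = 3.98115×10^5 km³/s².
Semi-major axis of the transfer orbit: a_t = (7040 + 46600)/2 = 26820 km.
Transfer time t = π√(a_t³/μ) = 21870 s.
Target angular speed ω₂ = √(μ/r₂³) = 6.272×10^-5 rad/s.
Angle swept by the target during transfer: ω₂·t = 1.3717 rad = 78.59°.
The relay satellite traverses 180° on the transfer ellipse, so the target must lead by 180° − 78.59° = 101°.

φ = 101°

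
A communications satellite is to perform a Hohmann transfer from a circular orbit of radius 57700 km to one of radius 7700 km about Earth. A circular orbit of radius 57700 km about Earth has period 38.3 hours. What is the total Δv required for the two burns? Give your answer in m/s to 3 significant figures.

From Kepler's third law T² = 4π²r³/μ at r = 57700 km, T = 38.3 hours = 38.3 × 3600 s = 1.3788×10^5 s: μ = 4π²r³/T² = 3.98919×10^5 km³/s².
Semi-major axis of the transfer orbit: a_t = (57700 + 7700)/2 = 32700 km.
Circular speed at r₁: v₁ = √(μ/r₁) = √(3.98919×10^5/57700) = 2.6294 km/s.
On the transfer ellipse at r₁, vis-viva equation gives v_a = √[μ(2/r₁ − 1/a_t)] = 1.2759 km/s.
First burn Δv₁ = |v_a − v₁| = 1.3535 km/s.
At r₂, v₂ = √(μ/r₂) = 7.1978 km/s.
Transfer-orbit speed at r₂: v_p = √[μ(2/r₂ − 1/a_t)] = 9.5612 km/s.
Second burn Δv₂ = |v₂ − v_p| = 2.3634 km/s.
Total Δv = Δv₁ + Δv₂ = 3.717 km/s.

Δv = 3720 m/s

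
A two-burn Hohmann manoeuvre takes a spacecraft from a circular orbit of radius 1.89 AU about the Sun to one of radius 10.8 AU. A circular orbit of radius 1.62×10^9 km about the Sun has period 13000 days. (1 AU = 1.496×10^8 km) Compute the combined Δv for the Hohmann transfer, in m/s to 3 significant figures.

Δv = 10700 m/s

From Kepler's third law T² = 4π²r³/μ at r = 1.62×10^9 km, T = 13000 days = 13000 × 86400 s = 1.1232×10^9 s: μ = 4π²r³/T² = 1.33043×10^11 km³/s².
In km: r₁ = 1.89 × 1.496×10^8 = 2.82744×10^8 km; r₂ = 10.8 × 1.496×10^8 = 1.61568×10^9 km.
The Hohmann ellipse has a_t = (r₁ + r₂)/2 = 9.49212×10^8 km.
Circular speed at r₁: v₁ = √(μ/r₁) = √(1.33043×10^11/2.82744×10^8) = 21.692 km/s.
On the transfer ellipse at r₁, vis-viva gives v_p = √[μ(2/r₁ − 1/a_t)] = 28.301 km/s.
First burn Δv₁ = |v_p − v₁| = 6.609 km/s.
Circular speed at r₂: v₂ = √(μ/r₂) = 9.0744 km/s.
Transfer-orbit speed at r₂: v_a = √[μ(2/r₂ − 1/a_t)] = 4.9526 km/s.
Second burn Δv₂ = |v₂ − v_a| = 4.122 km/s.
Total Δv = Δv₁ + Δv₂ = 10.73 km/s.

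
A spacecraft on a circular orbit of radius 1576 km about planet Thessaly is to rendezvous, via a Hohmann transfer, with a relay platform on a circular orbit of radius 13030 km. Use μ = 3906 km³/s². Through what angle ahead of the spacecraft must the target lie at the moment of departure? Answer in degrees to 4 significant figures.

Semi-major axis of the transfer orbit: a_t = (1576 + 13030)/2 = 7303 km.
Transfer time t = π√(a_t³/μ) = 31370 s.
Target angular speed ω₂ = √(μ/r₂³) = 4.202×10^-5 rad/s.
Angle swept by the target during transfer: ω₂·t = 1.3182 rad = 75.53°.
Arrival is 180° from departure on the ellipse, so φ = 180° − 75.53° = 104.5°.

φ = 104.5°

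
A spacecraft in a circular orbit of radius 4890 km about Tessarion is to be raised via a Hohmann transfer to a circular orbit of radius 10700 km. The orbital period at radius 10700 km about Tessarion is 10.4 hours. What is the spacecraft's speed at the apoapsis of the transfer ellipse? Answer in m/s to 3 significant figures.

v = 1420 m/s

From Kepler's third law T² = 4π²r³/μ at r = 10700 km, T = 10.4 hours = 10.4 × 3600 s = 37440 s: μ = 4π²r³/T² = 34501.6 km³/s².
Transfer-ellipse semi-major axis a_t = (r₁ + r₂)/2 = (4890 + 10700)/2 = 7795 km.
The apoapsis of the transfer ellipse is at r = 10700 km.
Applying v² = μ(2/r − 1/a_t): v = 1.422 km/s.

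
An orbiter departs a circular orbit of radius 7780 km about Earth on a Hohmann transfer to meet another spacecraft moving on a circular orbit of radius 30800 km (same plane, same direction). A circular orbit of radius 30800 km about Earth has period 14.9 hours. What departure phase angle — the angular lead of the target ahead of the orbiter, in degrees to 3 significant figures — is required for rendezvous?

φ = 90.8°

From Kepler's third law T² = 4π²r³/μ at r = 30800 km, T = 14.9 hours = 14.9 × 3600 s = 53640 s: μ = 4π²r³/T² = 4.00898×10^5 km³/s².
Transfer-ellipse semi-major axis a_t = (r₁ + r₂)/2 = (7780 + 30800)/2 = 19290 km.
Transfer time t = π√(a_t³/μ) = 13293 s.
The target's mean motion on its circular orbit is ω₂ = √(μ/r₂³) = 1.1714×10^-4 rad/s.
Angle swept by the target during transfer: ω₂·t = 1.5571 rad = 89.22°.
The orbiter traverses 180° on the transfer ellipse, so the target must lead by 180° − 89.22° = 90.8°.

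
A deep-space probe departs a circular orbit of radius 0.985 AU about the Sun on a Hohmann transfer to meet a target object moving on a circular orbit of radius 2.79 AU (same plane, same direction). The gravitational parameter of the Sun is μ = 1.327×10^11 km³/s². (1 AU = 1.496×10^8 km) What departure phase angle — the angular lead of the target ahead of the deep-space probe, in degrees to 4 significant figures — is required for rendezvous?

In km: r₁ = 0.985 × 1.496×10^8 = 1.47356×10^8 km; r₂ = 2.79 × 1.496×10^8 = 4.17384×10^8 km.
Transfer-ellipse semi-major axis a_t = (r₁ + r₂)/2 = (1.47356×10^8 + 4.17384×10^8)/2 = 2.8237×10^8 km.
Transfer time t = π√(a_t³/μ) = 4.092×10^7 s.
Target angular speed ω₂ = √(μ/r₂³) = 4.272×10^-8 rad/s.
Angle swept by the target during transfer: ω₂·t = 1.7481 rad = 100.16°.
The deep-space probe traverses 180° on the transfer ellipse, so the target must lead by 180° − 100.16° = 79.84°.

φ = 79.84°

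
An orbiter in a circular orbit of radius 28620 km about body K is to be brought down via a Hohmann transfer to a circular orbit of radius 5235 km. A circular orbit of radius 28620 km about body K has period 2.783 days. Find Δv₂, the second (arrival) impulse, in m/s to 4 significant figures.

Δv₂ = 525.1 m/s

From Kepler's third law T² = 4π²r³/μ at r = 28620 km, T = 2.783 days = 2.783 × 86400 s = 2.404512×10^5 s: μ = 4π²r³/T² = 16007.2 km³/s².
Semi-major axis of the transfer orbit: a_t = (28620 + 5235)/2 = 16927.5 km.
Circular speed at r = 5235 km: v_c = √(μ/r) = 1.7486 km/s.
Vis-viva on the transfer ellipse at r = 5235 km gives v_t = √[μ(2/r − 1/a_t)] = 2.2737 km/s.
Δv₂ = |v_t − v_c| = |2.2737 − 1.7486| = 0.5251 km/s.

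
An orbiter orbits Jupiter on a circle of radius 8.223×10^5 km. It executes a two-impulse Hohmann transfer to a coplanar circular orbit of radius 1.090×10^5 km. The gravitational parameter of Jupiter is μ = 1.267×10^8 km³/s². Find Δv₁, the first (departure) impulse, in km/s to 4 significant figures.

Transfer-ellipse semi-major axis a_t = (r₁ + r₂)/2 = (8.223×10^5 + 1.090×10^5)/2 = 4.6565×10^5 km.
On the circular orbit at r = 8.223×10^5 km, v_c = √(μ/r) = 12.413 km/s.
Vis-viva on the transfer ellipse at r = 8.223×10^5 km gives v_t = √[μ(2/r − 1/a_t)] = 6.0056 km/s.
Δv₁ = |v_t − v_c| = |6.0056 − 12.413| = 6.407 km/s.

Δv₁ = 6.407 km/s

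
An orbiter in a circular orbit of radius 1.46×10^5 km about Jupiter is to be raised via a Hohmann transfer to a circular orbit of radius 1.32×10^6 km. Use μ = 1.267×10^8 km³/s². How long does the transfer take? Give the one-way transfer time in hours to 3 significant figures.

t = 48.7 hours

The Hohmann ellipse has a_t = (r₁ + r₂)/2 = 7.330×10^5 km.
Half the transfer-orbit period gives t = π√(a_t³/μ) = 1.752×10^5 s.
Converting: 1.752×10^5 s ÷ 3600 s/hour = 48.7 hours.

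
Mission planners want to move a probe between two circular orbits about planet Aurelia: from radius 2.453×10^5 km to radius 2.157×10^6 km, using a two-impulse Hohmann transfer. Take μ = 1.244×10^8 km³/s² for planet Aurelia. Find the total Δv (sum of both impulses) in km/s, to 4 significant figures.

The Hohmann ellipse has a_t = (r₁ + r₂)/2 = 1.20115×10^6 km.
At r₁ the circular-orbit speed is v₁ = √(μ/r₁) = 22.520 km/s.
On the transfer ellipse at r₁, v² = μ(2/r − 1/a) gives v_p = √[μ(2/r₁ − 1/a_t)] = 30.178 km/s.
First burn Δv₁ = |v_p − v₁| = 7.658 km/s.
At r₂, v₂ = √(μ/r₂) = 7.594 km/s.
Transfer-orbit speed at r₂: v_a = √[μ(2/r₂ − 1/a_t)] = 3.432 km/s.
Second burn Δv₂ = |v₂ − v_a| = 4.162 km/s.
Δv = Δv₁ + Δv₂ = 7.658 + 4.162 = 11.82 km/s.

Δv = 11.82 km/s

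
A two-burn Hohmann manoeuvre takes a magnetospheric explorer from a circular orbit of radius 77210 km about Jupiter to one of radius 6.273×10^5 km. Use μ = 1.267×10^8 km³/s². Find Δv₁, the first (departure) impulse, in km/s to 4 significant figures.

The Hohmann ellipse has a_t = (r₁ + r₂)/2 = 3.52255×10^5 km.
Circular speed at r = 77210 km: v_c = √(μ/r) = 40.51 km/s.
Vis-viva on the transfer ellipse at r = 77210 km gives v_t = √[μ(2/r − 1/a_t)] = 54.06 km/s.
Δv₁ = |v_t − v_c| = |54.06 − 40.51| = 13.55 km/s.

Δv₁ = 13.55 km/s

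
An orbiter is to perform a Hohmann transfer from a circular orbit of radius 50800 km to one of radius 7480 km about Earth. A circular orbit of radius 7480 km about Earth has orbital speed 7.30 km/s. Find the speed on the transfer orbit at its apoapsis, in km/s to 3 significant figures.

From the circular-orbit relation v² = μ/r at r = 7480 km: μ = v²r = (7.30)² × 7480 = 3.98609×10^5 km³/s².
The Hohmann ellipse has a_t = (r₁ + r₂)/2 = 29140 km.
At apoapsis, r = 50800 km.
Applying v² = μ(2/r − 1/a_t): v = 1.419 km/s.

v = 1.42 km/s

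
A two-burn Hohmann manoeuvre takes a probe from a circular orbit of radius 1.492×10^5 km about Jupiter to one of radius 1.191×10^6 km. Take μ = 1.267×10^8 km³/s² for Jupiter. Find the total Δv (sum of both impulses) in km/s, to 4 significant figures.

Δv = 15.16 km/s

Transfer-ellipse semi-major axis a_t = (r₁ + r₂)/2 = (1.492×10^5 + 1.191×10^6)/2 = 6.701×10^5 km.
Circular speed at r₁: v₁ = √(μ/r₁) = √(1.267×10^8/1.492×10^5) = 29.141 km/s.
Transfer-orbit speed at r₁ (vis-viva equation): v_p = √[μ(2/r₁ − 1/a_t)] = 38.850 km/s.
First burn Δv₁ = |v_p − v₁| = 9.709 km/s.
Circular speed at r₂: v₂ = √(μ/r₂) = 10.314 km/s.
Transfer-orbit speed at r₂: v_a = √[μ(2/r₂ − 1/a_t)] = 4.8668 km/s.
Second burn Δv₂ = |v₂ − v_a| = 5.447 km/s.
Δv = Δv₁ + Δv₂ = 9.709 + 5.447 = 15.16 km/s.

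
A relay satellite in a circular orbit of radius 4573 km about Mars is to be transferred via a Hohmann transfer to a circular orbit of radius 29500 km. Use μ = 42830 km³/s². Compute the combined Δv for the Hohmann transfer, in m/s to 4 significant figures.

Transfer-ellipse semi-major axis a_t = (r₁ + r₂)/2 = (4573 + 29500)/2 = 17036.5 km.
Circular speed at r₁: v₁ = √(μ/r₁) = √(42830/4573) = 3.06037 km/s.
Transfer-orbit speed at r₁ (v² = μ(2/r − 1/a)): v_p = √[μ(2/r₁ − 1/a_t)] = 4.02712 km/s.
First burn Δv₁ = |v_p − v₁| = 0.96675 km/s.
Circular speed at r₂: v₂ = √(μ/r₂) = 1.20493 km/s.
Transfer-orbit speed at r₂: v_a = √[μ(2/r₂ − 1/a_t)] = 0.624271 km/s.
Second burn Δv₂ = |v₂ − v_a| = 0.58066 km/s.
Total Δv = Δv₁ + Δv₂ = 1.547 km/s.

Δv = 1547 m/s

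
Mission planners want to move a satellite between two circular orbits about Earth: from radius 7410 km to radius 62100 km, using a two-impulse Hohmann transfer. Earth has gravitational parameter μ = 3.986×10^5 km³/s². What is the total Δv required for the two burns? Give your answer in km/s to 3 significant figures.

The Hohmann ellipse has a_t = (r₁ + r₂)/2 = 34755 km.
At r₁ the circular-orbit speed is v₁ = √(μ/r₁) = 7.33431 km/s.
Transfer-orbit speed at r₁ (vis-viva equation): v_p = √[μ(2/r₁ − 1/a_t)] = 9.80385 km/s.
First burn Δv₁ = |v_p − v₁| = 2.4695 km/s.
Circular speed at r₂: v₂ = √(μ/r₂) = 2.5335 km/s.
Transfer-orbit speed at r₂: v_a = √[μ(2/r₂ − 1/a_t)] = 1.1698 km/s.
Second burn Δv₂ = |v₂ − v_a| = 1.3637 km/s.
Δv = Δv₁ + Δv₂ = 2.4695 + 1.3637 = 3.833 km/s.

Δv = 3.83 km/s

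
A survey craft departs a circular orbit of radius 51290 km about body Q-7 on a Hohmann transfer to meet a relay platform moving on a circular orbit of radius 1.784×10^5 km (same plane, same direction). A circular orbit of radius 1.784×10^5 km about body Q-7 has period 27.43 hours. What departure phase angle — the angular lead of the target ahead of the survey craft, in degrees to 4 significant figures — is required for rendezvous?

φ = 87.03°

From Kepler's third law T² = 4π²r³/μ at r = 1.784×10^5 km, T = 27.43 hours = 27.43 × 3600 s = 98748 s: μ = 4π²r³/T² = 2.29873×10^7 km³/s².
Transfer-ellipse semi-major axis a_t = (r₁ + r₂)/2 = (51290 + 1.784×10^5)/2 = 1.14845×10^5 km.
The half-period of the transfer ellipse is t = π√(a_t³/μ) = 25502.0 s.
The target's mean motion on its circular orbit is ω₂ = √(μ/r₂³) = 6.36285×10^-5 rad/s.
Angle swept by the target during transfer: ω₂·t = 1.6227 rad = 92.97°.
Arrival is 180° from departure on the ellipse, so φ = 180° − 92.97° = 87.03°.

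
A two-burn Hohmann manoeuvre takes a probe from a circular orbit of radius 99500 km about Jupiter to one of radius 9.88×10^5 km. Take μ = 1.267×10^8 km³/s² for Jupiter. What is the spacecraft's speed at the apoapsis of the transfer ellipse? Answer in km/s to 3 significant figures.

Semi-major axis of the transfer orbit: a_t = (99500 + 9.880×10^5)/2 = 5.4375×10^5 km.
At apoapsis, r = 9.880×10^5 km.
From the vis-viva equation, v = √[μ(2/r − 1/a_t)] = 4.844 km/s.

v = 4.84 km/s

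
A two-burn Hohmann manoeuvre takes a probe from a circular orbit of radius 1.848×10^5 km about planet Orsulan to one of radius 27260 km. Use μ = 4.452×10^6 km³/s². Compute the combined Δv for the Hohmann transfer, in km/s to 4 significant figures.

Transfer-ellipse semi-major axis a_t = (r₁ + r₂)/2 = (1.848×10^5 + 27260)/2 = 1.0603×10^5 km.
At r₁ the circular-orbit speed is v₁ = √(μ/r₁) = 4.9082 km/s.
Transfer-orbit speed at r₁ (vis-viva equation): v_a = √[μ(2/r₁ − 1/a_t)] = 2.4887 km/s.
First burn Δv₁ = |v_a − v₁| = 2.4195 km/s.
At r₂, v₂ = √(μ/r₂) = 12.7795 km/s.
Transfer-orbit speed at r₂: v_p = √[μ(2/r₂ − 1/a_t)] = 16.8714 km/s.
Second burn Δv₂ = |v₂ − v_p| = 4.0919 km/s.
Δv = Δv₁ + Δv₂ = 2.4195 + 4.0919 = 6.511 km/s.

Δv = 6.511 km/s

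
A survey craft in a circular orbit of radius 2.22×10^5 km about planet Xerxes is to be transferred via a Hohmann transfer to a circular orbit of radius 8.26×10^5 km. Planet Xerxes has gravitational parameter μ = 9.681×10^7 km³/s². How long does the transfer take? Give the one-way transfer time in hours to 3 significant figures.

Semi-major axis of the transfer orbit: a_t = (2.220×10^5 + 8.260×10^5)/2 = 5.240×10^5 km.
Transfer time t = π√(a_t³/μ) = π√((5.240×10^5)³ / 9.681×10^7) = 1.211×10^5 s.
Converting: 1.211×10^5 s ÷ 3600 s/hour = 33.6 hours.

t = 33.6 hours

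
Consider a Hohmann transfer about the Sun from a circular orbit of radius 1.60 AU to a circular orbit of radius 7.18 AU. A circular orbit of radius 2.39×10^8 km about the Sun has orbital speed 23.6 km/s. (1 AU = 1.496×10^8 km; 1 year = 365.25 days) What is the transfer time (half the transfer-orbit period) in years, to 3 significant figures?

From the circular-orbit relation v² = μ/r at r = 2.39×10^8 km: μ = v²r = (23.6)² × 2.39×10^8 = 1.33113×10^11 km³/s².
In km: r₁ = 1.60 × 1.496×10^8 = 2.3936×10^8 km; r₂ = 7.18 × 1.496×10^8 = 1.074128×10^9 km.
Transfer-ellipse semi-major axis a_t = (r₁ + r₂)/2 = (2.3936×10^8 + 1.074128×10^9)/2 = 6.56744×10^8 km.
Transfer time t = π√(a_t³/μ) = π√((6.56744×10^8)³ / 1.33113×10^11) = 1.449×10^8 s.
Converting: 1.449×10^8 s ÷ 3.15576×10^7 s/year (365.25 × 86400) = 4.59 years.

t = 4.59 years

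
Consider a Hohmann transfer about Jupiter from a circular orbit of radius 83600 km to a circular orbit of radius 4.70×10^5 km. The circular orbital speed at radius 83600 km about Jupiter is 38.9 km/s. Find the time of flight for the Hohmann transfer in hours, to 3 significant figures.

t = 11.3 hours

From the circular-orbit relation v² = μ/r at r = 83600 km: μ = v²r = (38.9)² × 83600 = 1.26504×10^8 km³/s².
The Hohmann ellipse has a_t = (r₁ + r₂)/2 = 2.768×10^5 km.
Transfer time t = π√(a_t³/μ) = π√((2.768×10^5)³ / 1.26504×10^8) = 40680 s.
Converting: 40680 s ÷ 3600 s/hour = 11.3 hours.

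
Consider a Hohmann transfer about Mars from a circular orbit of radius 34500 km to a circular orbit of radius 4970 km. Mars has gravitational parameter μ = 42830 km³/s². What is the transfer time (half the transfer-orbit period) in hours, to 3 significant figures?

t = 11.7 hours

Semi-major axis of the transfer orbit: a_t = (34500 + 4970)/2 = 19735 km.
Transfer time t = π√(a_t³/μ) = π√((19735)³ / 42830) = 42090 s.
Converting: 42090 s ÷ 3600 s/hour = 11.7 hours.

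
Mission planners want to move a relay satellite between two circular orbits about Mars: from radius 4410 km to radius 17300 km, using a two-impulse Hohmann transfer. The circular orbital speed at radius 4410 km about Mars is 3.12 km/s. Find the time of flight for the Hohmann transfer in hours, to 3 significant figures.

t = 4.76 hours

From the circular-orbit relation v² = μ/r at r = 4410 km: μ = v²r = (3.12)² × 4410 = 42928.7 km³/s².
Semi-major axis of the transfer orbit: a_t = (4410 + 17300)/2 = 10855 km.
Half the transfer-orbit period gives t = π√(a_t³/μ) = 17150 s.
Converting: 17150 s ÷ 3600 s/hour = 4.76 hours.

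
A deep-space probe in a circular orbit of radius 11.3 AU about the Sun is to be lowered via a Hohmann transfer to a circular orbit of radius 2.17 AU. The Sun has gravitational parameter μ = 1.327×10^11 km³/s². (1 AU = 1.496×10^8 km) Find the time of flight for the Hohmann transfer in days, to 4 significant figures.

In km: r₁ = 11.3 × 1.496×10^8 = 1.69048×10^9 km; r₂ = 2.17 × 1.496×10^8 = 3.24632×10^8 km.
Semi-major axis of the transfer orbit: a_t = (1.69048×10^9 + 3.24632×10^8)/2 = 1.007556×10^9 km.
Half the transfer-orbit period gives t = π√(a_t³/μ) = 2.758×10^8 s.
Converting: 2.758×10^8 s ÷ 86400 s/day = 3192 days.

t = 3192 days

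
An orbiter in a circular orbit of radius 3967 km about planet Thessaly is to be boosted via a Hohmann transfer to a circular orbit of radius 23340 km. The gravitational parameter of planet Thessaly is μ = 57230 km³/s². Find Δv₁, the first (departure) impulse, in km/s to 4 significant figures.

Δv₁ = 1.168 km/s

The Hohmann ellipse has a_t = (r₁ + r₂)/2 = 13653.5 km.
On the circular orbit at r = 3967 km, v_c = √(μ/r) = 3.798 km/s.
Transfer-orbit speed at the same r (vis-viva, a = a_t): v_t = √[μ(2/r − 1/a_t)] = 4.966 km/s.
Δv₁ = |v_t − v_c| = |4.966 − 3.798| = 1.168 km/s.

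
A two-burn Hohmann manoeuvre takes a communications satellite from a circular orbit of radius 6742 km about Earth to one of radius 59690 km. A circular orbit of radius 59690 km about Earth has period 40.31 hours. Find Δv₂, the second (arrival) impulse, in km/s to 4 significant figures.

Δv₂ = 1.420 km/s

From Kepler's third law T² = 4π²r³/μ at r = 59690 km, T = 40.31 hours = 40.31 × 3600 s = 1.45116×10^5 s: μ = 4π²r³/T² = 3.98689×10^5 km³/s².
Semi-major axis of the transfer orbit: a_t = (6742 + 59690)/2 = 33216 km.
Circular speed at r = 59690 km: v_c = √(μ/r) = 2.584 km/s.
Vis-viva on the transfer ellipse at r = 59690 km gives v_t = √[μ(2/r − 1/a_t)] = 1.164 km/s.
Δv₂ = |v_t − v_c| = |1.164 − 2.584| = 1.420 km/s.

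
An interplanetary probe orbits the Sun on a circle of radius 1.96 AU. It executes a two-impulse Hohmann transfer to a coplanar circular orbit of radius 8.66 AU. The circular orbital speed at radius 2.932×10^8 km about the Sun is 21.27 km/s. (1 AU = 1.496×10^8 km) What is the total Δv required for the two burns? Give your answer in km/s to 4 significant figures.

Δv = 9.864 km/s

From the circular-orbit relation v² = μ/r at r = 2.932×10^8 km: μ = v²r = (21.27)² × 2.932×10^8 = 1.32647×10^11 km³/s².
In km: r₁ = 1.96 × 1.496×10^8 = 2.93216×10^8 km; r₂ = 8.66 × 1.496×10^8 = 1.295536×10^9 km.
The Hohmann ellipse has a_t = (r₁ + r₂)/2 = 7.94376×10^8 km.
Circular speed at r₁: v₁ = √(μ/r₁) = √(1.32647×10^11/2.93216×10^8) = 21.269 km/s.
Transfer-orbit speed at r₁ (v² = μ(2/r − 1/a)): v_p = √[μ(2/r₁ − 1/a_t)] = 27.162 km/s.
First burn Δv₁ = |v_p − v₁| = 5.893 km/s.
Circular speed at r₂: v₂ = √(μ/r₂) = 10.119 km/s.
Transfer-orbit speed at r₂: v_a = √[μ(2/r₂ − 1/a_t)] = 6.1476 km/s.
Second burn Δv₂ = |v₂ − v_a| = 3.971 km/s.
Total Δv = Δv₁ + Δv₂ = 9.864 km/s.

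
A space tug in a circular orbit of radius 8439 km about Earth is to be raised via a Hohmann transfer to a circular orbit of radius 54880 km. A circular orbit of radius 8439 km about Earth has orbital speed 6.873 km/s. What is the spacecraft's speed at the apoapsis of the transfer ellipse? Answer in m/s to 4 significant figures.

From the circular-orbit relation v² = μ/r at r = 8439 km: μ = v²r = (6.873)² × 8439 = 3.98643×10^5 km³/s².
Semi-major axis of the transfer orbit: a_t = (8439 + 54880)/2 = 31659.5 km.
The apoapsis of the transfer ellipse is at r = 54880 km.
Vis-viva: v = √[μ(2/r − 1/a_t)] = √[3.98643×10^5 × (2/54880 − 1/31659.5)] = 1.391 km/s.

v = 1391 m/s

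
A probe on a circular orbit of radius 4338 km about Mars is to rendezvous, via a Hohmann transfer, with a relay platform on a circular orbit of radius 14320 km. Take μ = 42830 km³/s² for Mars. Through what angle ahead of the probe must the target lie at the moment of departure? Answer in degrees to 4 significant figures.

The Hohmann ellipse has a_t = (r₁ + r₂)/2 = 9329 km.
Transfer time t = π√(a_t³/μ) = 13678 s.
The target's mean motion on its circular orbit is ω₂ = √(μ/r₂³) = 1.2077×10^-4 rad/s.
Angle swept by the target during transfer: ω₂·t = 1.652 rad = 94.65°.
The probe traverses 180° on the transfer ellipse, so the target must lead by 180° − 94.65° = 85.35°.

φ = 85.35°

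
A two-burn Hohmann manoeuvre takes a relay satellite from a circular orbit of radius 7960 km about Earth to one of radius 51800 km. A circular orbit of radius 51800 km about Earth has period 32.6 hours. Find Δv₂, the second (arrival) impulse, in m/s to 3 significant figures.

From Kepler's third law T² = 4π²r³/μ at r = 51800 km, T = 32.6 hours = 32.6 × 3600 s = 1.1736×10^5 s: μ = 4π²r³/T² = 3.98390×10^5 km³/s².
Semi-major axis of the transfer orbit: a_t = (7960 + 51800)/2 = 29880 km.
On the circular orbit at r = 51800 km, v_c = √(μ/r) = 2.773 km/s.
Transfer-orbit speed at the same r (vis-viva, a = a_t): v_t = √[μ(2/r − 1/a_t)] = 1.431 km/s.
Δv₂ = |v_t − v_c| = |1.431 − 2.773| = 1.342 km/s.

Δv₂ = 1340 m/s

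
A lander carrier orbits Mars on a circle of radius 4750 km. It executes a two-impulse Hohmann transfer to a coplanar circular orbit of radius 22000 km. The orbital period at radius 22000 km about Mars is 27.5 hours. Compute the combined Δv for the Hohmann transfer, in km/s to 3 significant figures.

Δv = 1.41 km/s

From Kepler's third law T² = 4π²r³/μ at r = 22000 km, T = 27.5 hours = 27.5 × 3600 s = 99000 s: μ = 4π²r³/T² = 42890.1 km³/s².
Semi-major axis of the transfer orbit: a_t = (4750 + 22000)/2 = 13375 km.
Circular speed at r₁: v₁ = √(μ/r₁) = √(42890.1/4750) = 3.005 km/s.
Transfer-orbit speed at r₁ (vis-viva equation): v_p = √[μ(2/r₁ − 1/a_t)] = 3.854 km/s.
First burn Δv₁ = |v_p − v₁| = 0.8490 km/s.
Circular speed at r₂: v₂ = √(μ/r₂) = 1.3963 km/s.
Transfer-orbit speed at r₂: v_a = √[μ(2/r₂ − 1/a_t)] = 0.83208 km/s.
Second burn Δv₂ = |v₂ − v_a| = 0.5642 km/s.
Total Δv = Δv₁ + Δv₂ = 1.413 km/s.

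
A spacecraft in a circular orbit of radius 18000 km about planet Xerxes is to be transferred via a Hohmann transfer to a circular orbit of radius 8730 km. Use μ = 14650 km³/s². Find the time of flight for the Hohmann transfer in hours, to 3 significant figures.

t = 11.1 hours

Semi-major axis of the transfer orbit: a_t = (18000 + 8730)/2 = 13365 km.
By Kepler's third law the transfer-orbit period is T = 2π√(a_t³/μ), so t = T/2 = 40100 s.
Converting: 40100 s ÷ 3600 s/hour = 11.1 hours.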